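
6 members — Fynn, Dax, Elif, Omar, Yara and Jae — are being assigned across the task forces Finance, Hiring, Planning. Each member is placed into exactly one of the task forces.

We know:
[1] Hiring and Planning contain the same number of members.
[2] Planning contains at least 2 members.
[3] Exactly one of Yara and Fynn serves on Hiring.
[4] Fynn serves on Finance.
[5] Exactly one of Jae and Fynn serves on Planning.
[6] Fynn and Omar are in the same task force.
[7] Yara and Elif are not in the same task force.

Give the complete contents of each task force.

Finance = {Fynn, Omar}; Hiring = {Dax, Yara}; Planning = {Elif, Jae}

From (4): Fynn ∈ Finance.
(3) (exactly one): Yara ∈ Hiring.
(5) (exactly one): Jae ∈ Planning.
(6): Omar matches Fynn: Omar ∈ Finance.
(7): Elif ∉ Hiring.
Suppose Dax ∈ Finance: no assignment then satisfies all the clues, so Dax ∉ Finance.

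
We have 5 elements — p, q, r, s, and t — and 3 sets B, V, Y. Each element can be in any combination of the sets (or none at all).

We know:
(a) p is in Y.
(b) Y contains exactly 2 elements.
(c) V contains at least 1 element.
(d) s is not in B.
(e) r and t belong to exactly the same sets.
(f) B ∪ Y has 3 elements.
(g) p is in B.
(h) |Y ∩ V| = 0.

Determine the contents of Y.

Y = {p, s}

From (a): p ∈ Y.
From (d): s ∉ B.
From (g): p ∈ B.
Suppose q ∈ Y: no assignment then satisfies all the clues, so q ∉ Y.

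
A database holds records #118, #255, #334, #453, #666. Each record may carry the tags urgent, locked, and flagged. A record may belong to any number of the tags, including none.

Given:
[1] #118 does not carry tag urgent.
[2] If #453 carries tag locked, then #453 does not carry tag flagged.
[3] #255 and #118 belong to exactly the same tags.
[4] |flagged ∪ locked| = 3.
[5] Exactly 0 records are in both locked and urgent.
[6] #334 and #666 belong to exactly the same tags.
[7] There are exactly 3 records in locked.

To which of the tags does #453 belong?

#453: locked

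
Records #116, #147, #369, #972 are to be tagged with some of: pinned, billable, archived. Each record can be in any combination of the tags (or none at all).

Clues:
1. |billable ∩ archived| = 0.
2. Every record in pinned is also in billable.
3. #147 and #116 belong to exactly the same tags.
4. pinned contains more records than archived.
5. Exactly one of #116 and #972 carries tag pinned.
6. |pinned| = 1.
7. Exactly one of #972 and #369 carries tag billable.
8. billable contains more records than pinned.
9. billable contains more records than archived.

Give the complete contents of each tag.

pinned = {#972}; billable = {#116, #147, #972}; archived = {}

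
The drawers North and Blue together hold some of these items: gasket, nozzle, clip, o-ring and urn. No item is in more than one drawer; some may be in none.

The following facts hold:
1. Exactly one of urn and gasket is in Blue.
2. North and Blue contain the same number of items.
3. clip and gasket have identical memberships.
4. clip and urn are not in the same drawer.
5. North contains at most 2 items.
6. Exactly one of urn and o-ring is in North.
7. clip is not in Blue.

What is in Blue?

From (7): clip ∉ Blue.
(3): gasket matches clip: gasket ∉ Blue.
(1) (exactly one): urn ∈ Blue.
(6) (exactly one): o-ring ∈ North.
Suppose nozzle ∈ Blue: no assignment then satisfies all the clues, so nozzle ∉ Blue.

Blue = {urn}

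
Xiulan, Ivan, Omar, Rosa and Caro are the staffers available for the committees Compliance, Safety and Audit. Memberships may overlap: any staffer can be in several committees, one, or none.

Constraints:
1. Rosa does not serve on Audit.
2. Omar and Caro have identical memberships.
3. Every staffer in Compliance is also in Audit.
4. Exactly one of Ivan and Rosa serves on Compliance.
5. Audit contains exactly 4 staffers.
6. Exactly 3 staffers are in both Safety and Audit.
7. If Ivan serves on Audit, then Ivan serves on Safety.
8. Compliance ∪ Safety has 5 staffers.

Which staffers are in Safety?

Safety = {Caro, Ivan, Omar, Rosa}

From (1): Rosa ∉ Audit.
(3) contrapositive: Rosa ∉ Compliance.
(4) (exactly one): Ivan ∈ Compliance.
(5): only 4 candidates remain for Audit, so all are in.
(7): Ivan ∈ Safety.
Suppose Xiulan ∈ Safety: no assignment then satisfies all the clues, so Xiulan ∉ Safety.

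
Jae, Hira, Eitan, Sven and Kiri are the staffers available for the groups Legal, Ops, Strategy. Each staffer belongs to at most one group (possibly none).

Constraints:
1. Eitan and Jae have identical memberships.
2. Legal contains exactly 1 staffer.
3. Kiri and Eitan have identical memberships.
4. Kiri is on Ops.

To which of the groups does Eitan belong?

Eitan: Ops

From (4): Kiri ∈ Ops.
(3): Eitan matches Kiri: Eitan ∉ Legal.
(3): Eitan matches Kiri: Eitan ∈ Ops.
(1): Jae matches Eitan: Jae ∉ Legal.
(1): Jae matches Eitan: Jae ∈ Ops.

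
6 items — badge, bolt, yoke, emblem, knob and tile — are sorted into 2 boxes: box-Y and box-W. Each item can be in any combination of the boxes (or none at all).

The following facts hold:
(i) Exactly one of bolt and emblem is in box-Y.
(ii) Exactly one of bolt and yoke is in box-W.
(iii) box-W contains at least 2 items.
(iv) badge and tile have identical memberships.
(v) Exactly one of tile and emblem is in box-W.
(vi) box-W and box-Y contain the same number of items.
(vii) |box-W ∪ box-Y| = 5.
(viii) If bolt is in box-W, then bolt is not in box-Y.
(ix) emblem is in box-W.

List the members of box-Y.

box-Y = {badge, emblem, tile}

From (ix): emblem ∈ box-W.
(v) (exactly one): tile ∉ box-W.
(iv): badge matches tile: badge ∉ box-W.
Suppose badge ∉ box-Y: no assignment then satisfies all the clues, so badge ∈ box-Y.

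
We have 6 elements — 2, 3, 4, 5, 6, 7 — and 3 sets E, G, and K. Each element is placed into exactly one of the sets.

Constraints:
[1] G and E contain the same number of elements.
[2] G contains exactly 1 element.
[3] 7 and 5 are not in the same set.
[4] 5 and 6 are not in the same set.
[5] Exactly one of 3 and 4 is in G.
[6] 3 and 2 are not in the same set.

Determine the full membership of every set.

E = {5}; G = {3}; K = {2, 4, 6, 7}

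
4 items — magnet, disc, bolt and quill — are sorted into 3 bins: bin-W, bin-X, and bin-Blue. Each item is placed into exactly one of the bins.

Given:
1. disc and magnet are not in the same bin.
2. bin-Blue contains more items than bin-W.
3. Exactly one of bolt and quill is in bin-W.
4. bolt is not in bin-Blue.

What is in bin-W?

bin-W = {bolt}

From (4): bolt ∉ bin-Blue.
Suppose magnet ∈ bin-W: no assignment then satisfies all the clues, so magnet ∉ bin-W.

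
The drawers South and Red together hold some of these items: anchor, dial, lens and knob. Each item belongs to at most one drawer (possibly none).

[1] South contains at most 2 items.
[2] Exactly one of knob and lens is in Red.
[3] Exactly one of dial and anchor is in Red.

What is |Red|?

2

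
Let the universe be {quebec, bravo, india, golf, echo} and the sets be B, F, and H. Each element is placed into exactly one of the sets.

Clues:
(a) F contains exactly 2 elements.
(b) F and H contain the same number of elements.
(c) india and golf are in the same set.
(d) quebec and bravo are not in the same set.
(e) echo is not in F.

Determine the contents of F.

F = {golf, india}

From (e): echo ∉ F.
Suppose quebec ∈ F: no assignment then satisfies all the clues, so quebec ∉ F.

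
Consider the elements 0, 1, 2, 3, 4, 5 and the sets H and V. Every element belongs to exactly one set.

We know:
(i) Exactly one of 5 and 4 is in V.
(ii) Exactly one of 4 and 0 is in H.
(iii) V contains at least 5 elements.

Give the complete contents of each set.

H = {4}; V = {0, 1, 2, 3, 5}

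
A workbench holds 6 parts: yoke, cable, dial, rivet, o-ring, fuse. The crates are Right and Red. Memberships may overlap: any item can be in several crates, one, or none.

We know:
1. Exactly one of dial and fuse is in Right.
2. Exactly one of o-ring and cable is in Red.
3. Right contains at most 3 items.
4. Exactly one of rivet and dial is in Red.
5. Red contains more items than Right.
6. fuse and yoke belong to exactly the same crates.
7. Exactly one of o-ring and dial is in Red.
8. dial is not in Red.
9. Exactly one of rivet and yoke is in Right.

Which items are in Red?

Red = {fuse, o-ring, rivet, yoke}

From (8): dial ∉ Red.
(4) (exactly one): rivet ∈ Red.
(7) (exactly one): o-ring ∈ Red.
(2) (exactly one): cable ∉ Red.
Suppose yoke ∉ Red: no assignment then satisfies all the clues, so yoke ∈ Red.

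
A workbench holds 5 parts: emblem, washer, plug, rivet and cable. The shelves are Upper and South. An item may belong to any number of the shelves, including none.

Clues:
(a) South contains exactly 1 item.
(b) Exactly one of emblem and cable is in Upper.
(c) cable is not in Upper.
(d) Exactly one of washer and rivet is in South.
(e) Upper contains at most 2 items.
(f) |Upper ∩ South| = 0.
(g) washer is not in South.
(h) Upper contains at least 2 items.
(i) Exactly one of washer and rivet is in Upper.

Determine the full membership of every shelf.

From (c): cable ∉ Upper.
From (g): washer ∉ South.
(b) (exactly one): emblem ∈ Upper.
(d) (exactly one): rivet ∈ South.
(a): South already has 1, so the rest are out.
Suppose washer ∉ Upper: no assignment then satisfies all the clues, so washer ∈ Upper.

Upper = {emblem, washer}; South = {rivet}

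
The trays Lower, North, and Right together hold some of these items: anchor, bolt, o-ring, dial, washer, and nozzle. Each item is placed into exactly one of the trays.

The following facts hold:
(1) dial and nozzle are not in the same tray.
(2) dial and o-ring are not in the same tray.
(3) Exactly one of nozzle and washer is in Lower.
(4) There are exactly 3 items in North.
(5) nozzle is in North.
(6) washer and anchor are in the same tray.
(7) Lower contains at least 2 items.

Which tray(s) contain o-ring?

o-ring: North

From (5): nozzle ∈ North.
(1): dial ∉ North.
(3) (exactly one): washer ∈ Lower.
(6): anchor matches washer: anchor ∈ Lower.
(4): only 3 candidates remain for North, so all are in.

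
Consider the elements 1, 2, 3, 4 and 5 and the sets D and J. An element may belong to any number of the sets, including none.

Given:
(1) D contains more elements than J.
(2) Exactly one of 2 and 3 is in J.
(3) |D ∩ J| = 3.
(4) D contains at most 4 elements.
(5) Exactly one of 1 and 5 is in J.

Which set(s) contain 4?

4: D, J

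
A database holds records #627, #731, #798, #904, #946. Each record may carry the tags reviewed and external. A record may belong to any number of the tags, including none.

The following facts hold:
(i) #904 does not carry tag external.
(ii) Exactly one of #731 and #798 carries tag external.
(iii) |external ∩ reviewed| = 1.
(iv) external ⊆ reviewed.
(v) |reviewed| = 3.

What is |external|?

1

From (i): #904 ∉ external.
Suppose #627 ∈ external: no assignment then satisfies all the clues, so #627 ∉ external.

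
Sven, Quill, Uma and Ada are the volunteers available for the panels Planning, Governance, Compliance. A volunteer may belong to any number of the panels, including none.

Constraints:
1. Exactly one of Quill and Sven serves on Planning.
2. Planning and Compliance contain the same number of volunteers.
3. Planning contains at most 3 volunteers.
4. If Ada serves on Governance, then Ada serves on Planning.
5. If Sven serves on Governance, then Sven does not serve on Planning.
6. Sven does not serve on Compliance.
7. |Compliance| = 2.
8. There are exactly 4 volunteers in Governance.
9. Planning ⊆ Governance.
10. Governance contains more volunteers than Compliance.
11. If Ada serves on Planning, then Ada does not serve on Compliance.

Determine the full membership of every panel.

Planning = {Ada, Quill}; Governance = {Ada, Quill, Sven, Uma}; Compliance = {Quill, Uma}

From (6): Sven ∉ Compliance.
(8): only 4 candidates remain for Governance, so all are in.
(4): Ada ∈ Planning.
(5): Sven ∉ Planning.
(11): Ada ∉ Compliance.
(1) (exactly one): Quill ∈ Planning.
(7): only 2 candidates remain for Compliance, so all are in.
Suppose Uma ∈ Planning: no assignment then satisfies all the clues, so Uma ∉ Planning.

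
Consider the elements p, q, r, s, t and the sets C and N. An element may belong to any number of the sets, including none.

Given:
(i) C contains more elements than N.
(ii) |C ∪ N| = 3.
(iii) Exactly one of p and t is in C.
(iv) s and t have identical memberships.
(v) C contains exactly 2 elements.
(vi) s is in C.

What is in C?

C = {s, t}

From (vi): s ∈ C.
(iv): t matches s: t ∈ C.
(v): C already has 2, so the rest are out.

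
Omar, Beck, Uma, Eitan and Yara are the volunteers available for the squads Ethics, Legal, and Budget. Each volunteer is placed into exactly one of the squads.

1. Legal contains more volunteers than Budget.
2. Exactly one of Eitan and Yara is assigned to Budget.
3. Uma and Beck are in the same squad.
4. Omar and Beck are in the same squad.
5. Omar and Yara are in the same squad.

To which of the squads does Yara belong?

Yara: Legal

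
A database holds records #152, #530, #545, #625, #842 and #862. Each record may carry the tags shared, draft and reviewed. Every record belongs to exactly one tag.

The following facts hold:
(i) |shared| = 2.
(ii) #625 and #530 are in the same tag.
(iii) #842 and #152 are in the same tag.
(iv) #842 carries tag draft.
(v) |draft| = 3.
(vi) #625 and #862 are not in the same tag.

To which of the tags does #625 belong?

From (iv): #842 ∈ draft.
(iii): #152 matches #842: #152 ∉ shared.
(iii): #152 matches #842: #152 ∈ draft.
Suppose #625 ∉ shared: no assignment then satisfies all the clues, so #625 ∈ shared.

#625: shared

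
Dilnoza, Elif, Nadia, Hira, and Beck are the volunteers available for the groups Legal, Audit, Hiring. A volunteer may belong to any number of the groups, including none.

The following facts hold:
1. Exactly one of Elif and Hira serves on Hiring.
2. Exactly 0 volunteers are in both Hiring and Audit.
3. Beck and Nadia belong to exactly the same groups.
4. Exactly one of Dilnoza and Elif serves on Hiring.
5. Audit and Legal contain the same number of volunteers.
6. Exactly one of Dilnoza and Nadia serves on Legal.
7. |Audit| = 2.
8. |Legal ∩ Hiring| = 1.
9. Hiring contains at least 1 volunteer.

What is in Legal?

Legal = {Dilnoza, Elif}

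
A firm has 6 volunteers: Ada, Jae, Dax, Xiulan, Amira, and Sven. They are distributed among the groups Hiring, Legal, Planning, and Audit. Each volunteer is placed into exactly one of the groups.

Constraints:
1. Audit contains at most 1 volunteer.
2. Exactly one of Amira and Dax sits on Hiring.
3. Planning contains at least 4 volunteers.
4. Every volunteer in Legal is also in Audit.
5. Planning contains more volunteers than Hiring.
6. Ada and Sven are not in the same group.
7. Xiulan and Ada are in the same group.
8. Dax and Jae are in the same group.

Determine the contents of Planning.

Planning = {Ada, Dax, Jae, Xiulan}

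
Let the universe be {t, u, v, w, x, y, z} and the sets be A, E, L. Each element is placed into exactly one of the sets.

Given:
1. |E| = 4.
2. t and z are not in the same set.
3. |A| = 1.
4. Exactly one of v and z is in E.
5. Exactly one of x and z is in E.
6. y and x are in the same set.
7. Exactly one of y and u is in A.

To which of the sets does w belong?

w: L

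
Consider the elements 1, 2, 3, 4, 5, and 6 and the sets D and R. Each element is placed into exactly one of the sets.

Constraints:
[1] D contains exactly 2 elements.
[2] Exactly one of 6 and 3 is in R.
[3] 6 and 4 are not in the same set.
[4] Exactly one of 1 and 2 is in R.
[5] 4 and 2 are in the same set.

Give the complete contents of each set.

D = {1, 6}; R = {2, 3, 4, 5}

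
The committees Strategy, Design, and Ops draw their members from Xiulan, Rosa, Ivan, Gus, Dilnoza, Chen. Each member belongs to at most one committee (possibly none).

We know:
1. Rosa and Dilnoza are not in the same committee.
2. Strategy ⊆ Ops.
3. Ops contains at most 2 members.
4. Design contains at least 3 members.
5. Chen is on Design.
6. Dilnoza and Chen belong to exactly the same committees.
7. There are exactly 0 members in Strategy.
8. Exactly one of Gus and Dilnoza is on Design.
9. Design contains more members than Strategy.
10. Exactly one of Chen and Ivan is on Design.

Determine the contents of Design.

From (5): Chen ∈ Design.
(6): Dilnoza matches Chen: Dilnoza ∉ Strategy.
(6): Dilnoza matches Chen: Dilnoza ∈ Design.
(7): Strategy already has 0, so the rest are out.
(8) (exactly one): Gus ∉ Design.
(10) (exactly one): Ivan ∉ Design.
(1): Rosa ∉ Design.
(4): only 3 candidates remain for Design, so all are in.

Design = {Chen, Dilnoza, Xiulan}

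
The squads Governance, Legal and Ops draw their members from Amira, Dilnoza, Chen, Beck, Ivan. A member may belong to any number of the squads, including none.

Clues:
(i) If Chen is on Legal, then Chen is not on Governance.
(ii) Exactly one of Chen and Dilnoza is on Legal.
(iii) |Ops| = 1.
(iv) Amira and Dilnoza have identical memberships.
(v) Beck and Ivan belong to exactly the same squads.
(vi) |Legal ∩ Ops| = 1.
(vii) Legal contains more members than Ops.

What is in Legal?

Legal = {Beck, Chen, Ivan}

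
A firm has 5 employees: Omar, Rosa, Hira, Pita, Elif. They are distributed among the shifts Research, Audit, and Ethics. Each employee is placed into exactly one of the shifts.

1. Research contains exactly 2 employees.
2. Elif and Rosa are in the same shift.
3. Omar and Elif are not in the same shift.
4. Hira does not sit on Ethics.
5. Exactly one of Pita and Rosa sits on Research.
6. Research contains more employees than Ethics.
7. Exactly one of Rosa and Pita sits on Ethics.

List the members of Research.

Research = {Elif, Rosa}

From (4): Hira ∉ Ethics.
Suppose Omar ∈ Research: no assignment then satisfies all the clues, so Omar ∉ Research.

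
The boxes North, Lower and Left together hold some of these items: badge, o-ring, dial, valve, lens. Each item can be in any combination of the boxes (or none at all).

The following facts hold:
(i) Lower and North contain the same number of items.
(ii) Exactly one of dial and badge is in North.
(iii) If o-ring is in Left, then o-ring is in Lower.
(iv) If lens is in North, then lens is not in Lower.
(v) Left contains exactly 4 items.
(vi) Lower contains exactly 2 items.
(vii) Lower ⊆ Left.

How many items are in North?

2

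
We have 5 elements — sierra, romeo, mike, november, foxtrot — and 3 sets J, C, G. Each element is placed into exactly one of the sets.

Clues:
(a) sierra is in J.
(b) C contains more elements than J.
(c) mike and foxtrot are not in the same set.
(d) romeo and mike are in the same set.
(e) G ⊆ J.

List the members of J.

J = {foxtrot, sierra}

From (a): sierra ∈ J.
Suppose romeo ∈ J: no assignment then satisfies all the clues, so romeo ∉ J.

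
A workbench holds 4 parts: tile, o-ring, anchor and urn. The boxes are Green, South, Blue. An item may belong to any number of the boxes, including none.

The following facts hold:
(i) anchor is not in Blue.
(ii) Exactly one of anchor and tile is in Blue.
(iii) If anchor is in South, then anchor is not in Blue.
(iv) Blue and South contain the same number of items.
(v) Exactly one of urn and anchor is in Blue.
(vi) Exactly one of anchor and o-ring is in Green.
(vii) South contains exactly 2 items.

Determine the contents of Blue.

Blue = {tile, urn}

From (i): anchor ∉ Blue.
(ii) (exactly one): tile ∈ Blue.
(v) (exactly one): urn ∈ Blue.
Suppose o-ring ∈ Blue: no assignment then satisfies all the clues, so o-ring ∉ Blue.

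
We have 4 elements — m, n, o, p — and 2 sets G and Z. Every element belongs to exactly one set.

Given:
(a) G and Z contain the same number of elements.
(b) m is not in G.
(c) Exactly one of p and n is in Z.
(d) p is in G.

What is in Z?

Z = {m, n}

From (b): m ∉ G.
From (d): p ∈ G.
(c) (exactly one): n ∈ Z.
Only one set left: m ∈ Z.
Suppose o ∈ Z: no assignment then satisfies all the clues, so o ∉ Z.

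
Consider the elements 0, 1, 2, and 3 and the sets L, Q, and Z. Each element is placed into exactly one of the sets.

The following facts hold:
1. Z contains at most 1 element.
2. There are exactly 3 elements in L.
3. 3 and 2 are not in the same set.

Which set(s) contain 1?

1: L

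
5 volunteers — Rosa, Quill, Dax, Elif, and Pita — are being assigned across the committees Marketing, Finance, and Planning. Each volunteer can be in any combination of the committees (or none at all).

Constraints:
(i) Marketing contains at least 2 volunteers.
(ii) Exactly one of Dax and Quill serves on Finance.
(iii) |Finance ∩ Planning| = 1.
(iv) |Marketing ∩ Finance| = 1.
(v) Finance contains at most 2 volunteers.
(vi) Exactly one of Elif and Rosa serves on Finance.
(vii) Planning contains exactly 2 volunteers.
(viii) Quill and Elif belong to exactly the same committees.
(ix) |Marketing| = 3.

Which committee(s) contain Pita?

Pita: Planning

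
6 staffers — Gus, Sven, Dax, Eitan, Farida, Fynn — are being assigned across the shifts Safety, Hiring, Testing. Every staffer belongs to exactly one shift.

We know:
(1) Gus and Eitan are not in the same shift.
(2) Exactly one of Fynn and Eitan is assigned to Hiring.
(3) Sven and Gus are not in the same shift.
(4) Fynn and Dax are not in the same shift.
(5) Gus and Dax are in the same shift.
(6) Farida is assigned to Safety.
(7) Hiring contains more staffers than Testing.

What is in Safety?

Safety = {Dax, Farida, Gus}

From (6): Farida ∈ Safety.
Suppose Gus ∉ Safety: no assignment then satisfies all the clues, so Gus ∈ Safety.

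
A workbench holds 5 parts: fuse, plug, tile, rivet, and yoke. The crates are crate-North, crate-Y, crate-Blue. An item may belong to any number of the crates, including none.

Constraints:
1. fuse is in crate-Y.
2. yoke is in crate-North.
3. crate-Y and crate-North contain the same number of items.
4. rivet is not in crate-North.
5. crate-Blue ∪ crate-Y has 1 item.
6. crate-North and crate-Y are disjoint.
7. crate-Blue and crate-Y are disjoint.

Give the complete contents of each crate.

crate-North = {yoke}; crate-Y = {fuse}; crate-Blue = {}

From (1): fuse ∈ crate-Y.
From (2): yoke ∈ crate-North.
From (4): rivet ∉ crate-North.
(6) (disjoint): fuse ∉ crate-North.
(6) (disjoint): yoke ∉ crate-Y.
(7) (disjoint): fuse ∉ crate-Blue.
Suppose plug ∈ crate-North: no assignment then satisfies all the clues, so plug ∉ crate-North.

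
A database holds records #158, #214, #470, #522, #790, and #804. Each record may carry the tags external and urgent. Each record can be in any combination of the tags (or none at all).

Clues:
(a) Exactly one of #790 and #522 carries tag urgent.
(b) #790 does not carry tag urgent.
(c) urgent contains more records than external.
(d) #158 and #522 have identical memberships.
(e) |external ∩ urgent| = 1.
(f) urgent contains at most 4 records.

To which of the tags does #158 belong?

#158: urgent

From (b): #790 ∉ urgent.
(a) (exactly one): #522 ∈ urgent.
(d): #158 matches #522: #158 ∈ urgent.
Suppose #158 ∈ external: no assignment then satisfies all the clues, so #158 ∉ external.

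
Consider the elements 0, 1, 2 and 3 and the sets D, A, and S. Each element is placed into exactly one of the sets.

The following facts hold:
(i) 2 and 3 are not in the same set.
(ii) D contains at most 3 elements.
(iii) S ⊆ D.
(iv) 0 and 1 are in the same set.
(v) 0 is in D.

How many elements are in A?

From (v): 0 ∈ D.
(iv): 1 matches 0: 1 ∈ D.
Suppose 2 ∈ S: no assignment then satisfies all the clues, so 2 ∉ S.

1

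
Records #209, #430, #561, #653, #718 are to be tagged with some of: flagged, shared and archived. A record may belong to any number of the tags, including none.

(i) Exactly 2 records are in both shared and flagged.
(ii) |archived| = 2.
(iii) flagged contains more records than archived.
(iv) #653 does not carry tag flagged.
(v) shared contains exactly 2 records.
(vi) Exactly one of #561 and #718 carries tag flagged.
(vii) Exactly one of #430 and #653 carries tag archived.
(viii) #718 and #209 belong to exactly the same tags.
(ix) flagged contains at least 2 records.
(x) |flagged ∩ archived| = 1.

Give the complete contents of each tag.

flagged = {#209, #430, #718}; shared = {#209, #718}; archived = {#430, #561}

From (iv): #653 ∉ flagged.
Suppose #209 ∉ flagged: no assignment then satisfies all the clues, so #209 ∈ flagged.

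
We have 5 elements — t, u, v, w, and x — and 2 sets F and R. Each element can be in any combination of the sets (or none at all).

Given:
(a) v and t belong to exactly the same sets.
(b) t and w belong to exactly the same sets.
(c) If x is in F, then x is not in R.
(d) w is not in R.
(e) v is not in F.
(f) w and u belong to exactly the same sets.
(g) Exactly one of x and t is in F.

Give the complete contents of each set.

F = {x}; R = {}

From (d): w ∉ R.
From (e): v ∉ F.
(a): t matches v: t ∉ F.
(b): w matches t: w ∉ F.
(b): t matches w: t ∉ R.
(f): u matches w: u ∉ F.
(f): u matches w: u ∉ R.
(g) (exactly one): x ∈ F.
(a): v matches t: v ∉ R.
(c): x ∉ R.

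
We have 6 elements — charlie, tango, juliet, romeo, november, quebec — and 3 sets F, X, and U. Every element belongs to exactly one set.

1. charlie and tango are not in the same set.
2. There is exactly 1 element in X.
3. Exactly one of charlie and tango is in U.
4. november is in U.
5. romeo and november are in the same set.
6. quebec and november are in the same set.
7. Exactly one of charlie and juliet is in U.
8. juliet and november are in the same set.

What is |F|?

0

From (4): november ∈ U.
(5): romeo matches november: romeo ∉ F.
(5): romeo matches november: romeo ∉ X.
(5): romeo matches november: romeo ∈ U.
(6): quebec matches november: quebec ∉ F.
(6): quebec matches november: quebec ∉ X.
(6): quebec matches november: quebec ∈ U.
(8): juliet matches november: juliet ∉ F.
(8): juliet matches november: juliet ∉ X.
(8): juliet matches november: juliet ∈ U.
(7) (exactly one): charlie ∉ U.
(2): only 1 candidates remain for X, so all are in.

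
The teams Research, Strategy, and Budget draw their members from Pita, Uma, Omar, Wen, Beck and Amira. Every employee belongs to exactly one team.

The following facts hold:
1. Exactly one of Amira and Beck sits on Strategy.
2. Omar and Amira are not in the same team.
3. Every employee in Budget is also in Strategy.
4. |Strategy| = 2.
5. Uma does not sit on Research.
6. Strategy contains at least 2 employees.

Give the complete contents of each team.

Research = {Beck, Omar, Pita, Wen}; Strategy = {Amira, Uma}; Budget = {}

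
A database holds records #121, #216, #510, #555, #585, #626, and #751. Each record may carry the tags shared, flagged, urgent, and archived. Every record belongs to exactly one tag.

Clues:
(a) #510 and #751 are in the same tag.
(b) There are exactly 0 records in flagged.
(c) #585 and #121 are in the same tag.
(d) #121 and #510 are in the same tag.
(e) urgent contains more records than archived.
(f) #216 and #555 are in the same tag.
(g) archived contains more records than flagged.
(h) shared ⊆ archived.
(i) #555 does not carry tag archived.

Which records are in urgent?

urgent = {#121, #216, #510, #555, #585, #751}

From (i): #555 ∉ archived.
(b): flagged already has 0, so the rest are out.
(f): #216 matches #555: #216 ∉ archived.
(h) contrapositive: #216 ∉ shared.
(h) contrapositive: #555 ∉ shared.
Only one tag left: #216 ∈ urgent.
Only one tag left: #555 ∈ urgent.
Suppose #121 ∉ urgent: no assignment then satisfies all the clues, so #121 ∈ urgent.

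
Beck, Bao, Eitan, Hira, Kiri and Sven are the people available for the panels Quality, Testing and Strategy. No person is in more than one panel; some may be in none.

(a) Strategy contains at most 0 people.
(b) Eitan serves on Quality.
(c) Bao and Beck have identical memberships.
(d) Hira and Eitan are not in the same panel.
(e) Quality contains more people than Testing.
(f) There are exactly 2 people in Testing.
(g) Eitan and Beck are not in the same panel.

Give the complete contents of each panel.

From (b): Eitan ∈ Quality.
(a): Strategy already has 0, so the rest are out.
(d): Hira ∉ Quality.
(g): Beck ∉ Quality.
(c): Bao matches Beck: Bao ∉ Quality.
Suppose Beck ∉ Testing: no assignment then satisfies all the clues, so Beck ∈ Testing.

Quality = {Eitan, Kiri, Sven}; Testing = {Bao, Beck}; Strategy = {}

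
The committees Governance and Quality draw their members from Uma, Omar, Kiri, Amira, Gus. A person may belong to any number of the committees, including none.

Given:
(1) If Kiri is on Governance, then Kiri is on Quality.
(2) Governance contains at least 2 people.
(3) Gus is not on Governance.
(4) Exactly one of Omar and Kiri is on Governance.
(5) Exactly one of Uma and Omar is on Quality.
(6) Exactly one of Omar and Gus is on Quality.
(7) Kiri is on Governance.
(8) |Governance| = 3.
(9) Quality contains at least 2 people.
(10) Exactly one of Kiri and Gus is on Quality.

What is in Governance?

Governance = {Amira, Kiri, Uma}

From (3): Gus ∉ Governance.
From (7): Kiri ∈ Governance.
(1): Kiri ∈ Quality.
(4) (exactly one): Omar ∉ Governance.
(8): only 3 candidates remain for Governance, so all are in.
(10) (exactly one): Gus ∉ Quality.
(6) (exactly one): Omar ∈ Quality.
(5) (exactly one): Uma ∉ Quality.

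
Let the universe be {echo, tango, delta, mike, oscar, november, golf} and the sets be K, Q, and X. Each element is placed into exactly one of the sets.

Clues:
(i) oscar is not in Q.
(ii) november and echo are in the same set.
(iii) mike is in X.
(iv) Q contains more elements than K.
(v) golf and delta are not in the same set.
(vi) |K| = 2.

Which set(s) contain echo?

echo: Q

From (i): oscar ∉ Q.
From (iii): mike ∈ X.
Suppose echo ∈ K: no assignment then satisfies all the clues, so echo ∉ K.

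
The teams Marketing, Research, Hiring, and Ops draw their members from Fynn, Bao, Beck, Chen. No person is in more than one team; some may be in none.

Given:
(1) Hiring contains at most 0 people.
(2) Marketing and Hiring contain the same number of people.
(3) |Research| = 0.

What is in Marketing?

(1): Hiring already has 0, so the rest are out.
(3): Research already has 0, so the rest are out.
Suppose Fynn ∈ Marketing: no assignment then satisfies all the clues, so Fynn ∉ Marketing.

Marketing = {}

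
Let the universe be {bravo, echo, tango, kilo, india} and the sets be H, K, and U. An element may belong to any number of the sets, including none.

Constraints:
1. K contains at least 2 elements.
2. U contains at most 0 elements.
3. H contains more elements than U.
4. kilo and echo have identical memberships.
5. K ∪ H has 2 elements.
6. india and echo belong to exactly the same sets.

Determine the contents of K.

K = {bravo, tango}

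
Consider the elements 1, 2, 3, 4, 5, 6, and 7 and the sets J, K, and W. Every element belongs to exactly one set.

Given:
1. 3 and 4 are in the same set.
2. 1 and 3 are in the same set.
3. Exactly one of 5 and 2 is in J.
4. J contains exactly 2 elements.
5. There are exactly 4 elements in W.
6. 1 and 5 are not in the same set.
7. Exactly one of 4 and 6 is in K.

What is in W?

W = {1, 2, 3, 4}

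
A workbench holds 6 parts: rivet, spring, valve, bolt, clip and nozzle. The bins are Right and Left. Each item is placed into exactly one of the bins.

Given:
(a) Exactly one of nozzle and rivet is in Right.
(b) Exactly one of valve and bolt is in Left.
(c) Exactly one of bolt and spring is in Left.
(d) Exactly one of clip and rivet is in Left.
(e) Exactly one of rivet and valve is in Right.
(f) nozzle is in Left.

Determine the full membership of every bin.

From (f): nozzle ∈ Left.
(a) (exactly one): rivet ∈ Right.
(d) (exactly one): clip ∈ Left.
(e) (exactly one): valve ∉ Right.
Only one bin left: valve ∈ Left.
(b) (exactly one): bolt ∉ Left.
(c) (exactly one): spring ∈ Left.
Only one bin left: bolt ∈ Right.

Right = {bolt, rivet}; Left = {clip, nozzle, spring, valve}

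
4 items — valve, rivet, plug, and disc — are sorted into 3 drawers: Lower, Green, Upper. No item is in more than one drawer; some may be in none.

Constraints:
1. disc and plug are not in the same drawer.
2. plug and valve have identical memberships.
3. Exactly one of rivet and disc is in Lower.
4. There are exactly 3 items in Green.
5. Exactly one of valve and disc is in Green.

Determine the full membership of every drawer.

Lower = {disc}; Green = {plug, rivet, valve}; Upper = {}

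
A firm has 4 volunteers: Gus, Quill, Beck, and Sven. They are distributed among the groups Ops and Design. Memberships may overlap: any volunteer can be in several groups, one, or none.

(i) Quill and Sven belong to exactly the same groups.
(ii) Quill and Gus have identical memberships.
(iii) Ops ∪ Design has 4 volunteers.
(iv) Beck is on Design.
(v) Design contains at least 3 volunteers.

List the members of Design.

Design = {Beck, Gus, Quill, Sven}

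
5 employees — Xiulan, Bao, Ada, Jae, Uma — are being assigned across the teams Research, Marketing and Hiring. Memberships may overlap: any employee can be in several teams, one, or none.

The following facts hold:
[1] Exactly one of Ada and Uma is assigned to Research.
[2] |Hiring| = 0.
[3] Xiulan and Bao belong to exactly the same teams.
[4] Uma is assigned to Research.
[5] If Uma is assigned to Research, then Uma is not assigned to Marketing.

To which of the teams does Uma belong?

Uma: Research

From (4): Uma ∈ Research.
(1) (exactly one): Ada ∉ Research.
(2): Hiring already has 0, so the rest are out.
(5): Uma ∉ Marketing.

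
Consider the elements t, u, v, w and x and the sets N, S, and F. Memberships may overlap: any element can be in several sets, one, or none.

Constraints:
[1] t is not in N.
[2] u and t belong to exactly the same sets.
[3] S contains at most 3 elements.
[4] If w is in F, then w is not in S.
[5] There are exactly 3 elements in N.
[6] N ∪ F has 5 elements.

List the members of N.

N = {v, w, x}

From (1): t ∉ N.
(2): u matches t: u ∉ N.
(5): only 3 candidates remain for N, so all are in.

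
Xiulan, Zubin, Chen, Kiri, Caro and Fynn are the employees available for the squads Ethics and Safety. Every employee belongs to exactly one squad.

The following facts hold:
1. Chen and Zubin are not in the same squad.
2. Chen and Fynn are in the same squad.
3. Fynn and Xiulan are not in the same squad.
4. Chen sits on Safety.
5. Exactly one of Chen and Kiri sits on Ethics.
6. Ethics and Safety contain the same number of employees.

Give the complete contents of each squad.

Ethics = {Kiri, Xiulan, Zubin}; Safety = {Caro, Chen, Fynn}

From (4): Chen ∈ Safety.
(1): Zubin ∉ Safety.
(2): Fynn matches Chen: Fynn ∉ Ethics.
(2): Fynn matches Chen: Fynn ∈ Safety.
(3): Xiulan ∉ Safety.
(5) (exactly one): Kiri ∈ Ethics.
Only one squad left: Xiulan ∈ Ethics.
Only one squad left: Zubin ∈ Ethics.
Suppose Caro ∈ Ethics: no assignment then satisfies all the clues, so Caro ∉ Ethics.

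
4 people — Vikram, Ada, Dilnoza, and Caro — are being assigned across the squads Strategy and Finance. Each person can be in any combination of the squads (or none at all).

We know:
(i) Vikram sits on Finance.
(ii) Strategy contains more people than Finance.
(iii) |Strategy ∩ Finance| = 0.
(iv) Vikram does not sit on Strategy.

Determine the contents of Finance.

Finance = {Vikram}

From (i): Vikram ∈ Finance.
From (iv): Vikram ∉ Strategy.
Suppose Ada ∈ Finance: no assignment then satisfies all the clues, so Ada ∉ Finance.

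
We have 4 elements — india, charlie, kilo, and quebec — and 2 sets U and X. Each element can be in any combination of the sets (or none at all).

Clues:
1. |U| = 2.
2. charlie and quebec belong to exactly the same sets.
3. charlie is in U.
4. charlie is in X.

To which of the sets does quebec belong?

From (3): charlie ∈ U.
From (4): charlie ∈ X.
(2): quebec matches charlie: quebec ∈ U.
(2): quebec matches charlie: quebec ∈ X.
(1): U already has 2, so the rest are out.

quebec: U, X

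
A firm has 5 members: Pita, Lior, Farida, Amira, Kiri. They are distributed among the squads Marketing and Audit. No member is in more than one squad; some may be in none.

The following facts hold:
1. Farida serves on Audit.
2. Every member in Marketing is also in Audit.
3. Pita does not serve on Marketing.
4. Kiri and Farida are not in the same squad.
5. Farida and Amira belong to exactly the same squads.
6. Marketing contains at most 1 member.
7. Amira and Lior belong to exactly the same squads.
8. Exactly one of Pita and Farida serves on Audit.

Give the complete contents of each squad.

From (1): Farida ∈ Audit.
From (3): Pita ∉ Marketing.
(4): Kiri ∉ Audit.
(5): Amira matches Farida: Amira ∉ Marketing.
(5): Amira matches Farida: Amira ∈ Audit.
(7): Lior matches Amira: Lior ∉ Marketing.
(7): Lior matches Amira: Lior ∈ Audit.
(8) (exactly one): Pita ∉ Audit.
(2) contrapositive: Kiri ∉ Marketing.

Marketing = {}; Audit = {Amira, Farida, Lior}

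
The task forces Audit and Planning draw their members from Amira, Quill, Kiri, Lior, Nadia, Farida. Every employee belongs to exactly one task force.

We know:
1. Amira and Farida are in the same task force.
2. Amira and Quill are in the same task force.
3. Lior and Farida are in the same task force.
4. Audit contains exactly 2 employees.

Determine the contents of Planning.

Planning = {Amira, Farida, Lior, Quill}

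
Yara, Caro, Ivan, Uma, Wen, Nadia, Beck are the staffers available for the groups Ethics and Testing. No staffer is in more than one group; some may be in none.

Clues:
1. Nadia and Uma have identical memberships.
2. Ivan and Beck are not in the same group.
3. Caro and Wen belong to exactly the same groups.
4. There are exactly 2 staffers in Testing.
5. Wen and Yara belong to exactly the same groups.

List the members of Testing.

Testing = {Nadia, Uma}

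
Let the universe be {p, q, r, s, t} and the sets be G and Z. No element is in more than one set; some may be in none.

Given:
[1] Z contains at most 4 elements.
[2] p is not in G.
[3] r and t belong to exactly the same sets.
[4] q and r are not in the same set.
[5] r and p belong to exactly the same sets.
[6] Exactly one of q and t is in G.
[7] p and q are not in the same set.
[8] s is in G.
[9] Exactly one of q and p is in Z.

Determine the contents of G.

G = {q, s}

From (2): p ∉ G.
From (8): s ∈ G.
(5): r matches p: r ∉ G.
(3): t matches r: t ∉ G.
(6) (exactly one): q ∈ G.
(9) (exactly one): p ∈ Z.
(5): r matches p: r ∈ Z.
(3): t matches r: t ∈ Z.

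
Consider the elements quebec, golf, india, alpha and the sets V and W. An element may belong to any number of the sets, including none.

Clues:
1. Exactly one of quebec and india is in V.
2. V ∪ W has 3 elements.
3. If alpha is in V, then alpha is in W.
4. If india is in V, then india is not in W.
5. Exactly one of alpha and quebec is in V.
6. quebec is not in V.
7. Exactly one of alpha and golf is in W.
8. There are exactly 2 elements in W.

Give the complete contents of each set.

V = {alpha, india}; W = {alpha, quebec}

From (6): quebec ∉ V.
(1) (exactly one): india ∈ V.
(4): india ∉ W.
(5) (exactly one): alpha ∈ V.
(3): alpha ∈ W.
(7) (exactly one): golf ∉ W.
(8): only 2 candidates remain for W, so all are in.
Suppose golf ∈ V: no assignment then satisfies all the clues, so golf ∉ V.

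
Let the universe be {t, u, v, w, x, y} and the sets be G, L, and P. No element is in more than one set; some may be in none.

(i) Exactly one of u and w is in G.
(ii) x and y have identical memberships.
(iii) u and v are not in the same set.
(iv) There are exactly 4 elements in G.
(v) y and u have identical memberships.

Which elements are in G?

G = {t, u, x, y}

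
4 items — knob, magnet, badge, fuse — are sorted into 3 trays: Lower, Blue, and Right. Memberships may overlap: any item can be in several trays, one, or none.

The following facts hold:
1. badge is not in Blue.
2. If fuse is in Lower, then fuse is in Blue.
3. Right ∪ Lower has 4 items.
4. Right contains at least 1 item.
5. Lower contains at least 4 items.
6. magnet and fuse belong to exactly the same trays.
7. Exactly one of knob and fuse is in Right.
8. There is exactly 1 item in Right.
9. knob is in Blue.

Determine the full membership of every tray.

Lower = {badge, fuse, knob, magnet}; Blue = {fuse, knob, magnet}; Right = {knob}

From (1): badge ∉ Blue.
From (9): knob ∈ Blue.
(5): only 4 candidates remain for Lower, so all are in.
(2): fuse ∈ Blue.
(6): magnet matches fuse: magnet ∈ Blue.
Suppose knob ∉ Right: no assignment then satisfies all the clues, so knob ∈ Right.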